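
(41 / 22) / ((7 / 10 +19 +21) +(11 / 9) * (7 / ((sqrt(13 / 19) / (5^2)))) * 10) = -7987005 / 703894321603 +32287500 * sqrt(247) / 703894321603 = 0.00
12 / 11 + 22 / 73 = 1118 / 803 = 1.39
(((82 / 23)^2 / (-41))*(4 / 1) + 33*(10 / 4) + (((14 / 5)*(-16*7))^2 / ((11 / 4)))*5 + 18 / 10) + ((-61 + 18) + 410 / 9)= 18737781719 / 104742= 178894.63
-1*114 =-114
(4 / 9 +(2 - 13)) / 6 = -95 / 54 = -1.76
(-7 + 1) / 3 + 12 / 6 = 0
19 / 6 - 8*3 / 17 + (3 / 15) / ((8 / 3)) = 3733 / 2040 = 1.83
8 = 8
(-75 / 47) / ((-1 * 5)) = 15 / 47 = 0.32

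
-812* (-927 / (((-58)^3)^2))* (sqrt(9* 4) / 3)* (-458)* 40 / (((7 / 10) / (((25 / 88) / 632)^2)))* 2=-3316921875 / 7930480532474368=-0.00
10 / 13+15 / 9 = 95 / 39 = 2.44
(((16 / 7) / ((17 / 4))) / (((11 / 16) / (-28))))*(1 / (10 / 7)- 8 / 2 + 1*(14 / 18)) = 464896 / 8415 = 55.25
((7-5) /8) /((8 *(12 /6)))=1 /64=0.02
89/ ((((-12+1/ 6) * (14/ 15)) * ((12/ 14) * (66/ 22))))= -445/ 142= -3.13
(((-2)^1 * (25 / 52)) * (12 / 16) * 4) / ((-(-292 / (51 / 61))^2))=195075 / 8248950944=0.00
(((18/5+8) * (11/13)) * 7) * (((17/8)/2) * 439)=16664879/520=32047.84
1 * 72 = 72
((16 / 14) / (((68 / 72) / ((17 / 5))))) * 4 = 576 / 35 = 16.46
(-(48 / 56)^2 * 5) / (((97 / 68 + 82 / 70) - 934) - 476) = 20400 / 7815773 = 0.00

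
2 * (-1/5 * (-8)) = 16/5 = 3.20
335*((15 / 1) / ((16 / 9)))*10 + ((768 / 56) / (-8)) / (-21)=11080157 / 392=28265.71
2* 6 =12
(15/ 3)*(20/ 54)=50/ 27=1.85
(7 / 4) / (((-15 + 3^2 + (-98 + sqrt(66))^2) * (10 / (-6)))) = -3171 / 28392950 -1029 * sqrt(66) / 454287200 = -0.00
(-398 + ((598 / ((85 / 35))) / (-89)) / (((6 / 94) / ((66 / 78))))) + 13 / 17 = -1969525 / 4539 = -433.91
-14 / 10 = -7 / 5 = -1.40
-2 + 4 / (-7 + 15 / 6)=-26 / 9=-2.89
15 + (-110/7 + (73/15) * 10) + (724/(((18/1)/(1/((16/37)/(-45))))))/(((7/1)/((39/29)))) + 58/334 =-87872417/116232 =-756.01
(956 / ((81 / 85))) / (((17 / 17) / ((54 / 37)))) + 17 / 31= 5040007 / 3441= 1464.69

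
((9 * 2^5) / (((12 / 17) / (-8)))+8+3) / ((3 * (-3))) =361.44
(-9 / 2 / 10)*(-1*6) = 2.70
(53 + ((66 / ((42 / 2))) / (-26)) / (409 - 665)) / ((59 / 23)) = 28398077 / 1374464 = 20.66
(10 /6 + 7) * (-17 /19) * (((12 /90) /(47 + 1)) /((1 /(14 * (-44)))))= 34034 /2565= 13.27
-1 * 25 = -25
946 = 946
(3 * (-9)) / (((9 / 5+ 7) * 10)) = -27 / 88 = -0.31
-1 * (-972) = 972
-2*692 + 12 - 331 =-1703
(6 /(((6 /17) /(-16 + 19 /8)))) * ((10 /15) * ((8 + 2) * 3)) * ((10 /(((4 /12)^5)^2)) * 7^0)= -2735444925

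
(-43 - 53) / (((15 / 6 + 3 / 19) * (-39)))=1216 / 1313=0.93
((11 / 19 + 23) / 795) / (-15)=-448 / 226575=-0.00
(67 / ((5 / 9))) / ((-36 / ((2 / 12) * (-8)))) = 67 / 15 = 4.47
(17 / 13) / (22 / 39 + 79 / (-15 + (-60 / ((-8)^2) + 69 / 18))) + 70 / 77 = 1025119 / 1486166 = 0.69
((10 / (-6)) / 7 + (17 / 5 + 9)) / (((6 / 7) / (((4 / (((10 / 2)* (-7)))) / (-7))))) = 2554 / 11025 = 0.23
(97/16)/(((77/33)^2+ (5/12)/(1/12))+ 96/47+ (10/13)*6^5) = 533403/527378336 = 0.00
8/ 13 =0.62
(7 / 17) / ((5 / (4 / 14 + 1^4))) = 9 / 85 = 0.11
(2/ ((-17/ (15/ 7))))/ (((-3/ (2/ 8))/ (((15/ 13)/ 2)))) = 75/ 6188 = 0.01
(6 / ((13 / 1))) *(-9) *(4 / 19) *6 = -1296 / 247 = -5.25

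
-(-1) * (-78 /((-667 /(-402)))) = -31356 /667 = -47.01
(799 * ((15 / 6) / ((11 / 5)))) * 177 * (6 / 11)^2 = 63640350 / 1331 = 47813.94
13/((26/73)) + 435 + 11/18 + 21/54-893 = -841/2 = -420.50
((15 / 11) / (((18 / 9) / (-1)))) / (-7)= 15 / 154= 0.10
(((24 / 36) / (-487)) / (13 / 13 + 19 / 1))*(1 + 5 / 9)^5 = -268912 / 431352945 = -0.00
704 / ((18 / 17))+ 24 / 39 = 77864 / 117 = 665.50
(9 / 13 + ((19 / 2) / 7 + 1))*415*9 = 2072925 / 182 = 11389.70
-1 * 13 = -13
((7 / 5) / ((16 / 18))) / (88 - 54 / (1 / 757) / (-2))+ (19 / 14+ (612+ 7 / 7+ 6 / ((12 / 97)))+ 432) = 6292757561 / 5747560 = 1094.86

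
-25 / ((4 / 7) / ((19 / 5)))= -665 / 4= -166.25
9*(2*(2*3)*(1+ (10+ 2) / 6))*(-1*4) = -1296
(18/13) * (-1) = -18/13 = -1.38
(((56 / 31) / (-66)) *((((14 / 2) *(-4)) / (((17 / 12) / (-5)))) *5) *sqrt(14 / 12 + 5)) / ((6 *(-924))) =700 *sqrt(222) / 1721709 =0.01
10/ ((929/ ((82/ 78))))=0.01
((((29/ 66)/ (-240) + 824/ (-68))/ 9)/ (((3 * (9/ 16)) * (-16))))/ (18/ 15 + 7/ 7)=3263533/ 143957088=0.02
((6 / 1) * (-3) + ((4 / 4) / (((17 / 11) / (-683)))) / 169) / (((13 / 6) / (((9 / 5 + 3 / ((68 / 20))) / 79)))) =-81022536 / 250798535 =-0.32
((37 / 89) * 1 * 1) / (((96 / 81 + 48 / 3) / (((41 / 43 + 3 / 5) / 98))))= 166833 / 435053360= 0.00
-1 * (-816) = 816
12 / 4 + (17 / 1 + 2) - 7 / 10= 21.30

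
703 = 703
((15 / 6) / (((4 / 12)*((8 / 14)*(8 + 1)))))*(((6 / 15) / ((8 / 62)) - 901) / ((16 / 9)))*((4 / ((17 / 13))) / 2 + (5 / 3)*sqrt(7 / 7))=-10245039 / 4352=-2354.10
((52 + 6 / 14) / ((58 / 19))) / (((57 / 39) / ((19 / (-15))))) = -90649 / 6090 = -14.88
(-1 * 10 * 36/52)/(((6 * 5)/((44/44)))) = -3/13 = -0.23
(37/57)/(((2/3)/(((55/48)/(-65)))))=-0.02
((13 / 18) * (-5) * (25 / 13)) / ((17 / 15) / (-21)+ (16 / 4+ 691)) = -0.01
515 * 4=2060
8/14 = 4/7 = 0.57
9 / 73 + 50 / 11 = 3749 / 803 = 4.67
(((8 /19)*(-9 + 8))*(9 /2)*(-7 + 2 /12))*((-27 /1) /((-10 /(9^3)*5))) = 2421009 /475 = 5096.86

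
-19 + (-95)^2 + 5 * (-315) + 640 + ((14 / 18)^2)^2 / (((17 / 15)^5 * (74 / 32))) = 11448326231153 / 1418437143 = 8071.08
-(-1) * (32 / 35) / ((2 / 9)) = 144 / 35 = 4.11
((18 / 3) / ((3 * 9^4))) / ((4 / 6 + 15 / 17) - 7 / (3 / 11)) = -17 / 1345005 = -0.00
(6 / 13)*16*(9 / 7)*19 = 16416 / 91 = 180.40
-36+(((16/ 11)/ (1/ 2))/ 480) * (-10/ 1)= -1190/ 33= -36.06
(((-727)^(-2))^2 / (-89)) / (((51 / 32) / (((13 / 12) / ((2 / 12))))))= -208 / 1267937440534299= -0.00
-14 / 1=-14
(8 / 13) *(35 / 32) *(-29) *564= -143115 / 13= -11008.85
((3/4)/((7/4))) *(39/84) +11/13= 2663/2548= 1.05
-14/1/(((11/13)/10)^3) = -30758000/1331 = -23108.94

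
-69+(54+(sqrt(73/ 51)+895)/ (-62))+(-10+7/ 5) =-11791/ 310- sqrt(3723)/ 3162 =-38.05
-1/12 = -0.08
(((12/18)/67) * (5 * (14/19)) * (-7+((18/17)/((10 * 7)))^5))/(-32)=6868616619001/856530510071250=0.01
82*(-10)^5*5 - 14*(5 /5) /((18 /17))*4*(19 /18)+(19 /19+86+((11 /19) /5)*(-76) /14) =-116234913407 /2835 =-40999969.46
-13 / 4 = -3.25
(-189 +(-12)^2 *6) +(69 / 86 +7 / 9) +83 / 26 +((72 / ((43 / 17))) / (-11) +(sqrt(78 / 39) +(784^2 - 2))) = sqrt(2) +34053043091 / 55341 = 615332.60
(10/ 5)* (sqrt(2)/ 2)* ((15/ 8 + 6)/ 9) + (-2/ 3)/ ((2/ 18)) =-6 + 7* sqrt(2)/ 8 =-4.76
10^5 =100000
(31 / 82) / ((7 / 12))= 186 / 287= 0.65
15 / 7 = 2.14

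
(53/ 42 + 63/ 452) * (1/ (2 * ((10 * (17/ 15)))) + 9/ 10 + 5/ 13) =11159539/ 5993520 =1.86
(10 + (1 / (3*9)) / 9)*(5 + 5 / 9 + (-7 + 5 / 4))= -17017 / 8748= -1.95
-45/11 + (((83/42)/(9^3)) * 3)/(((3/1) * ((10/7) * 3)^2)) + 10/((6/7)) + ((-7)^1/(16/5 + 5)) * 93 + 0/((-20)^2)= -127499650969/1775406600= -71.81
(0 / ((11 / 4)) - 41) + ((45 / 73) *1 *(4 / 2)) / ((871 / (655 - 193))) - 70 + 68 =-2692489 / 63583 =-42.35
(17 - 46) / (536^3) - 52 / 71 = -8007516171 / 10933336576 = -0.73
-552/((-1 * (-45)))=-184/15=-12.27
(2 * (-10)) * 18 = -360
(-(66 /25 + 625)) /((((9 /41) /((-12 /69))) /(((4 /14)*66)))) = 113226256 /12075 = 9376.92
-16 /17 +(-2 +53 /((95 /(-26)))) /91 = -23568 /20995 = -1.12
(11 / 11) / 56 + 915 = 51241 / 56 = 915.02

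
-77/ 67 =-1.15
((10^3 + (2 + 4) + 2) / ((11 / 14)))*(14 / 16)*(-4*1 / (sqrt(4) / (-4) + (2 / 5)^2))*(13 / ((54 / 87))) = 276601.07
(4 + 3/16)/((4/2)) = 67/32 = 2.09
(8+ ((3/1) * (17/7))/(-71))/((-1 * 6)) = -3925/2982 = -1.32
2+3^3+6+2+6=43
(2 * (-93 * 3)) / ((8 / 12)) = -837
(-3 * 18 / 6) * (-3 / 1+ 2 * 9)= -135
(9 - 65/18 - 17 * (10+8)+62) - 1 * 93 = -331.61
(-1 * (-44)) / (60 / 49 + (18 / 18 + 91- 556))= -539 / 5669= -0.10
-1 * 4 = -4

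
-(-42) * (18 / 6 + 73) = 3192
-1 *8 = -8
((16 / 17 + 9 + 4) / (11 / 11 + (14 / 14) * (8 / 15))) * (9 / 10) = 6399 / 782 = 8.18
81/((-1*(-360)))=9/40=0.22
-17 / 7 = -2.43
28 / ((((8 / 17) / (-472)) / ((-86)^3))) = 17862996704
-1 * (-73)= 73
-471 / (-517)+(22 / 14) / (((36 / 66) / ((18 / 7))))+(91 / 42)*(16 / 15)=12118382 / 1139985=10.63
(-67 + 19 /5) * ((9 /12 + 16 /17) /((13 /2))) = -3634 /221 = -16.44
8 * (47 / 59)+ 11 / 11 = 435 / 59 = 7.37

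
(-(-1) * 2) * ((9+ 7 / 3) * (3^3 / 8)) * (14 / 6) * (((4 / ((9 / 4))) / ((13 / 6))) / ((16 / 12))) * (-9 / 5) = -12852 / 65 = -197.72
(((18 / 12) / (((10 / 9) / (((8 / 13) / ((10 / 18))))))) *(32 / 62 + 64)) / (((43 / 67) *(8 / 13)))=325620 / 1333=244.28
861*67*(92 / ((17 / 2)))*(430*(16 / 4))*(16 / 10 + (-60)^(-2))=438238832164 / 255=1718583655.55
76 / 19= 4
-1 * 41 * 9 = -369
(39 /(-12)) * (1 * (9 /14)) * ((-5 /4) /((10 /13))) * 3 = 4563 /448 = 10.19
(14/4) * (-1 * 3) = -21/2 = -10.50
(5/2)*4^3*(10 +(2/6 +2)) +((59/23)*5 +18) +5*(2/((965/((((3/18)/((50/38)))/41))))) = 9118875404/4549975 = 2004.16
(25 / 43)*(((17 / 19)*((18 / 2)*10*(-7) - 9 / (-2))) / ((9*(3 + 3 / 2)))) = -8.03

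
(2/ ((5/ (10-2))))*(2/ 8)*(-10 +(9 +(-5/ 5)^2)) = 0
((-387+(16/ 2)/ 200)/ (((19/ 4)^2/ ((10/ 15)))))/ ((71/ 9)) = -928704/ 640775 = -1.45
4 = 4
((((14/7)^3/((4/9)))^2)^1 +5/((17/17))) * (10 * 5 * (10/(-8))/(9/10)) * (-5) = 1028125/9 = 114236.11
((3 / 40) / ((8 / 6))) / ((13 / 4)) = 9 / 520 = 0.02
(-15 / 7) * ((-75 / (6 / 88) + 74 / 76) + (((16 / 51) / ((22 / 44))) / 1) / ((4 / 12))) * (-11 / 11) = -10631325 / 4522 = -2351.02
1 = 1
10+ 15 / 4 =55 / 4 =13.75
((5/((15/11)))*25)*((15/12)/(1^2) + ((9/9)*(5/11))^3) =59625/484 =123.19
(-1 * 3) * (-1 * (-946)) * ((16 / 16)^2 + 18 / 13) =-87978 / 13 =-6767.54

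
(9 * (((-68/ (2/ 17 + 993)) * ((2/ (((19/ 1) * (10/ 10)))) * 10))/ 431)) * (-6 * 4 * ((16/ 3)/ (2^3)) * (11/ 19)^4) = 48743988480/ 18017515128727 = 0.00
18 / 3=6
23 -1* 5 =18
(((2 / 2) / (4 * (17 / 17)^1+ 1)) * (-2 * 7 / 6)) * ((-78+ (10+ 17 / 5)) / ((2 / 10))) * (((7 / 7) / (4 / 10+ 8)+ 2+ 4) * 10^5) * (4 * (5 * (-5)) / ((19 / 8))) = -34952000000 / 9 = -3883555555.56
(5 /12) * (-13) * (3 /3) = -65 /12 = -5.42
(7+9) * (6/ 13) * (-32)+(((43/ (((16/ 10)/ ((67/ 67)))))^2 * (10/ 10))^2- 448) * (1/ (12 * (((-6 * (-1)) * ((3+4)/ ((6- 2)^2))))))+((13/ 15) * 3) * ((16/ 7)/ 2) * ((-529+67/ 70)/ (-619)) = 987988740242347/ 60564940800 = 16312.88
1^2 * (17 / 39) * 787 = 13379 / 39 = 343.05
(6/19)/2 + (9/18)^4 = 67/304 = 0.22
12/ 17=0.71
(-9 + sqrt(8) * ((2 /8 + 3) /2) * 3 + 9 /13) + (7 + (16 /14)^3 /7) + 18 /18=-2948 /31213 + 39 * sqrt(2) /4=13.69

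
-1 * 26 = -26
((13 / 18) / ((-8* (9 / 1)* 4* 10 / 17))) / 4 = -221 / 207360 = -0.00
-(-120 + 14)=106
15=15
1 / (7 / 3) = 3 / 7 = 0.43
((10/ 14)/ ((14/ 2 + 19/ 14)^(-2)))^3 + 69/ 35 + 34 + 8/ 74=59336660488923997/ 477786706880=124190.69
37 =37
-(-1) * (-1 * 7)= -7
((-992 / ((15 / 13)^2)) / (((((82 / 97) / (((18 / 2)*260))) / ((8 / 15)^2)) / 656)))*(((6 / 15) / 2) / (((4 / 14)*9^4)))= -1515344789504 / 36905625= -41060.00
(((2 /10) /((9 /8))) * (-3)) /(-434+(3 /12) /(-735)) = 1568 /1275961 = 0.00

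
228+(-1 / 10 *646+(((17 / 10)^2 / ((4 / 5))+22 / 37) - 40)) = 377717 / 2960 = 127.61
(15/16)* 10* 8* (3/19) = 225/19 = 11.84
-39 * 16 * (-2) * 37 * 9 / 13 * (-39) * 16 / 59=-19948032 / 59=-338102.24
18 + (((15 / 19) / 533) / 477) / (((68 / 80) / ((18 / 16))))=328479447 / 18248854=18.00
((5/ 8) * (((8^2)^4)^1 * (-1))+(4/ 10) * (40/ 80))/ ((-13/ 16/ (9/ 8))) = 943718382/ 65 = 14518744.34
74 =74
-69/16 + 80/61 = -2929/976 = -3.00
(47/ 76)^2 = 0.38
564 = 564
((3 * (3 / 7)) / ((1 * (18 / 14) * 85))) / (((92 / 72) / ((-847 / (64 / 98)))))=-373527 / 31280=-11.94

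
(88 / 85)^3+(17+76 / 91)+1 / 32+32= 91162151839 / 1788332000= 50.98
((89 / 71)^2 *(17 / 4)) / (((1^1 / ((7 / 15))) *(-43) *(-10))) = 942599 / 130057800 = 0.01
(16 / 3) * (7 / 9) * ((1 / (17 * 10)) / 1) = 56 / 2295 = 0.02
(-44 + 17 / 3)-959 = -2992 / 3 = -997.33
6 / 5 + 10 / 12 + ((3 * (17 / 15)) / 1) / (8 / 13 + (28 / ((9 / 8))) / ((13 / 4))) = 35491 / 14520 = 2.44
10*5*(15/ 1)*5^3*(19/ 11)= 1781250/ 11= 161931.82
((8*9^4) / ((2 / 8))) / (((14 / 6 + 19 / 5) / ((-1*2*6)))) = -9447840 / 23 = -410775.65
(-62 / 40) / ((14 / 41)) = -1271 / 280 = -4.54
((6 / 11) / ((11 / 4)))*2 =0.40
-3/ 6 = -1/ 2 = -0.50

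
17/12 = 1.42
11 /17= 0.65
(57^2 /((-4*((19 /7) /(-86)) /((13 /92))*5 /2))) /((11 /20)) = 669123 /253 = 2644.75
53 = 53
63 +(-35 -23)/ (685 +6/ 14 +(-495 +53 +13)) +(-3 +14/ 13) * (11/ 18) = 25873261/ 420030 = 61.60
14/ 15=0.93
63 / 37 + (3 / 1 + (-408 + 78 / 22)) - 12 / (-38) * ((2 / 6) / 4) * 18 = -3087618 / 7733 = -399.28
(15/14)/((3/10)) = 3.57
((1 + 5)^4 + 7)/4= 1303/4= 325.75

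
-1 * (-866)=866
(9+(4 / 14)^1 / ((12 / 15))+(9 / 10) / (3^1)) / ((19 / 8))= 2704 / 665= 4.07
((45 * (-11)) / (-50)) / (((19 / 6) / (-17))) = -5049 / 95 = -53.15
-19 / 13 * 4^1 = -76 / 13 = -5.85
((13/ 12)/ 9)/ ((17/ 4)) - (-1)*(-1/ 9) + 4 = 3.92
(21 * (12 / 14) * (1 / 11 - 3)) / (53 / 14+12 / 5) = -40320 / 4763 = -8.47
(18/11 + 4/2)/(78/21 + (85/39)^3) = 16609320/64252859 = 0.26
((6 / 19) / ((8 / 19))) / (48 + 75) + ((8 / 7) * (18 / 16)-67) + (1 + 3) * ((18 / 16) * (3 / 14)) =-5309 / 82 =-64.74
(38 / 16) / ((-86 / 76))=-361 / 172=-2.10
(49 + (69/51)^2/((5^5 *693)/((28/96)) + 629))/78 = 0.63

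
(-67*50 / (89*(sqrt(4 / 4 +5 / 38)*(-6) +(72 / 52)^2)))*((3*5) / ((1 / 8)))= 4646959200 / 19888207 +382717400*sqrt(1634) / 19888207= 1011.53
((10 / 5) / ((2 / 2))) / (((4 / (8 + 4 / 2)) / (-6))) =-30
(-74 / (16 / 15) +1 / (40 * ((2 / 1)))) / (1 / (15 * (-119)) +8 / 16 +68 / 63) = -5942979 / 135272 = -43.93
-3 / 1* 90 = -270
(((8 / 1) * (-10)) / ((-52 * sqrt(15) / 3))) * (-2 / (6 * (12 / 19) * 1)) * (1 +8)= -19 * sqrt(15) / 13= -5.66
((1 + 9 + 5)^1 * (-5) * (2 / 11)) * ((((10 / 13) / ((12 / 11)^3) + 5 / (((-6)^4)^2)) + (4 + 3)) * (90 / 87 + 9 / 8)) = -62921971925 / 281428992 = -223.58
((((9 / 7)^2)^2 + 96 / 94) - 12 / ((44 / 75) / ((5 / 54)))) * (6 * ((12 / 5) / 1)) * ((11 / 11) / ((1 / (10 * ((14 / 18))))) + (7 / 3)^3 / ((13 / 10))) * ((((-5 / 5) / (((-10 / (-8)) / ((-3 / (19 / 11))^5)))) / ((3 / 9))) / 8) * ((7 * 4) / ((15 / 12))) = 18504753344580096 / 370659639805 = 49923.84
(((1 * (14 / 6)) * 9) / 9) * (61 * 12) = 1708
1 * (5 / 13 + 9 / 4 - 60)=-2983 / 52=-57.37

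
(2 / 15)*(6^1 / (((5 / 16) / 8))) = 20.48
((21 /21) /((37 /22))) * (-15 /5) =-66 /37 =-1.78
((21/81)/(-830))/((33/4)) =-0.00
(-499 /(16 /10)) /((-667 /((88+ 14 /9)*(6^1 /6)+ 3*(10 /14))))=14413615 /336168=42.88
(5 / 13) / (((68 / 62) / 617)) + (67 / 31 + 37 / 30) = 22583986 / 102765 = 219.76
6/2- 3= 0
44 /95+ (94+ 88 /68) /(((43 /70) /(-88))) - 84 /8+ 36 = -1892441977 /138890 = -13625.47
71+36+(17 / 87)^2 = 810172 / 7569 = 107.04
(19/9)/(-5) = -19/45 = -0.42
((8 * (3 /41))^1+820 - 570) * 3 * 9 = 277398 /41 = 6765.80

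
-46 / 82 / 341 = -23 / 13981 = -0.00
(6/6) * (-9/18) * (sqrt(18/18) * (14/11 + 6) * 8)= -320/11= -29.09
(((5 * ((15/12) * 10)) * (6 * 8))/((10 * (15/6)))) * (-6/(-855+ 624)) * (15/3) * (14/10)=240/11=21.82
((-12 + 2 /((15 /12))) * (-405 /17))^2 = 17740944 /289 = 61387.35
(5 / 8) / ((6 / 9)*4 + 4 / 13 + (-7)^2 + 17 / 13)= 195 / 16624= 0.01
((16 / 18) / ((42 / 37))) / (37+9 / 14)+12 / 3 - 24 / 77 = 4063828 / 1095633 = 3.71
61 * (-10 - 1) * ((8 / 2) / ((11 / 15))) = -3660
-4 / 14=-2 / 7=-0.29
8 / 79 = 0.10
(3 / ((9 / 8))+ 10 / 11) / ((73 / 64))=7552 / 2409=3.13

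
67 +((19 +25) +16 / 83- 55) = 4664 / 83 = 56.19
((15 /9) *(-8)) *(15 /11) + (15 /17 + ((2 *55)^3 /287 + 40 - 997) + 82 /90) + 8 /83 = 734530304117 /200453715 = 3664.34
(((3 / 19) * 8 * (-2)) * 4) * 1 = -192 / 19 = -10.11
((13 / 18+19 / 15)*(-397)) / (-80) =71063 / 7200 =9.87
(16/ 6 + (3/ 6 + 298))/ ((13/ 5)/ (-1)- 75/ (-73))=-659555/ 3444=-191.51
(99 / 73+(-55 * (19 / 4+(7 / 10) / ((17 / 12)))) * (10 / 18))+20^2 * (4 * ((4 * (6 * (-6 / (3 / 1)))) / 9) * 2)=-769568557 / 44676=-17225.55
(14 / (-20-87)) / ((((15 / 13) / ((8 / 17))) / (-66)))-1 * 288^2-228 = -756417308 / 9095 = -83168.48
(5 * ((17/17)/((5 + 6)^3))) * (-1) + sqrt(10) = 3.16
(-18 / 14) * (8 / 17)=-0.61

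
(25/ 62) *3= 75/ 62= 1.21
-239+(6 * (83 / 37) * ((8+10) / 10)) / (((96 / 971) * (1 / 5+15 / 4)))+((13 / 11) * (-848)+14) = -149851601 / 128612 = -1165.14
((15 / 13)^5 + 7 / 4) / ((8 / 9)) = 50728959 / 11881376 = 4.27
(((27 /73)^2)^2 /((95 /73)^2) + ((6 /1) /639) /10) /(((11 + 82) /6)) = 245631556 /317566167675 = 0.00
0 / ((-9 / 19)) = 0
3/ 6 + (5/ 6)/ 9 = 16/ 27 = 0.59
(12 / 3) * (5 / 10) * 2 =4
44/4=11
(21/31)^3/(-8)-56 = -56.04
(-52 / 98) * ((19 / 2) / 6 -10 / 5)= 65 / 294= 0.22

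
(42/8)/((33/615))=4305/44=97.84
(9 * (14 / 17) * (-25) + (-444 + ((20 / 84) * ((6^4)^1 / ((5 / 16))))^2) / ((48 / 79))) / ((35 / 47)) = 251160938579 / 116620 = 2153669.51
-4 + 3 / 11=-41 / 11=-3.73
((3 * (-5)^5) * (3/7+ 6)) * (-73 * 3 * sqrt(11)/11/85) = 46818.19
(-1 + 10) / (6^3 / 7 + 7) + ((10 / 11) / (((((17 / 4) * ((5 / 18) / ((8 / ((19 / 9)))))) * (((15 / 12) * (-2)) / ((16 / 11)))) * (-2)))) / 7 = 26027667 / 72498965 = 0.36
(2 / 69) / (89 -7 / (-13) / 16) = 416 / 1277811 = 0.00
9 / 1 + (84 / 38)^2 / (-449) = 1457037 / 162089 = 8.99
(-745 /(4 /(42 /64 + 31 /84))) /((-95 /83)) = 8520863 /51072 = 166.84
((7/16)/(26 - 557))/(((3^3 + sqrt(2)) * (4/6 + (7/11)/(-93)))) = -2387/51471600 + 2387 * sqrt(2)/1389733200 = -0.00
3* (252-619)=-1101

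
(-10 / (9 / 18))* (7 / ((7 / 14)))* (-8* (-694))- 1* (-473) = -1554087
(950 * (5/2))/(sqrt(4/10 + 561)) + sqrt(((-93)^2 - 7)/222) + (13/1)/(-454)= -13/454 + sqrt(479631)/111 + 2375 * sqrt(14035)/2807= 106.45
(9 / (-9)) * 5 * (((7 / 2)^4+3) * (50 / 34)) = -306125 / 272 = -1125.46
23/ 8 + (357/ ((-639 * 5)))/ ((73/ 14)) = 1774807/ 621960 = 2.85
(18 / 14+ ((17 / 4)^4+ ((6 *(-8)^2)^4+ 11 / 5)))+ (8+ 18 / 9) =194819719590627 / 8960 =21743272275.74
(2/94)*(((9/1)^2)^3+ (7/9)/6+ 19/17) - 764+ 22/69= 10463026501/992358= 10543.60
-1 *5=-5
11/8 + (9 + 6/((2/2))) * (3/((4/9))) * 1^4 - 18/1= 677/8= 84.62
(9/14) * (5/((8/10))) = 225/56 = 4.02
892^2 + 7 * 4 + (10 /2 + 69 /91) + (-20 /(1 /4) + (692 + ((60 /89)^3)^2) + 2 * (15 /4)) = 72027378272215371101 /90450594954902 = 796317.35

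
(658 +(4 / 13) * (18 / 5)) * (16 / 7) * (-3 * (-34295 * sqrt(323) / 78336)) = 146926639 * sqrt(323) / 74256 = 35560.70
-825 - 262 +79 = -1008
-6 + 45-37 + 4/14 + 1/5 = 87/35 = 2.49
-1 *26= -26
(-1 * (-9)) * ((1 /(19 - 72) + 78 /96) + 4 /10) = 45549 /4240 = 10.74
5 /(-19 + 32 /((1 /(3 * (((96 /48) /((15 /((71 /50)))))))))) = -625 /103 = -6.07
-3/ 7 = -0.43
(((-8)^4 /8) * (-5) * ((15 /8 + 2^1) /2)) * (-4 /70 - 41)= 1425504 /7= 203643.43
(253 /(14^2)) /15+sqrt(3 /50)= 0.33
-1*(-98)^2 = -9604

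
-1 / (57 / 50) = -0.88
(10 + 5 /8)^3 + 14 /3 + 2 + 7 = 1863367 /1536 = 1213.13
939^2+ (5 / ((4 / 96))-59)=881782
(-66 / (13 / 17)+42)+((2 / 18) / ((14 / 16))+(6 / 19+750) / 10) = 2400352 / 77805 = 30.85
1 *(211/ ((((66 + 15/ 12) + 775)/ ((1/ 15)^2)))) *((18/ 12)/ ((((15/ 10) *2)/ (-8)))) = -3376/ 758025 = -0.00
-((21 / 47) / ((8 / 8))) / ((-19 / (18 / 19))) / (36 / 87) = 1827 / 33934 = 0.05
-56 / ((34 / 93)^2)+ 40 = -109526 / 289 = -378.98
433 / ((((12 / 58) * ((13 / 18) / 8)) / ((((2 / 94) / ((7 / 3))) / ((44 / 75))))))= 16951950 / 47047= 360.32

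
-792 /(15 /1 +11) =-30.46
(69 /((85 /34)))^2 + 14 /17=324098 /425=762.58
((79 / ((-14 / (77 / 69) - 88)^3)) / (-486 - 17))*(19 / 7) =25289 / 60298195384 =0.00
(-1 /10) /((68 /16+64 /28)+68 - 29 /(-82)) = -574 /429865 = -0.00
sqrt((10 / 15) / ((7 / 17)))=sqrt(714) / 21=1.27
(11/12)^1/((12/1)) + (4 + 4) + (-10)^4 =1441163/144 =10008.08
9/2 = 4.50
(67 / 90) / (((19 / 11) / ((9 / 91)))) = 737 / 17290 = 0.04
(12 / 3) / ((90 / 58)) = 116 / 45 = 2.58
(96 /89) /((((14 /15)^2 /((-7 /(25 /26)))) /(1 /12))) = -468 /623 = -0.75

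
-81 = -81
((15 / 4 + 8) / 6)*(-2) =-47 / 12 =-3.92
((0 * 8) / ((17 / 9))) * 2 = 0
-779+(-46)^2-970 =367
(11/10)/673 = 11/6730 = 0.00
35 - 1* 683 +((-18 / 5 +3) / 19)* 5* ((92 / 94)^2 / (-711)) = -6445736180 / 9947127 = -648.00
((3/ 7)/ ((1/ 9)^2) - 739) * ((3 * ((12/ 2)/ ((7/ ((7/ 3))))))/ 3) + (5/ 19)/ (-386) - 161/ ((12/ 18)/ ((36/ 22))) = -1018612311/ 564718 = -1803.75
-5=-5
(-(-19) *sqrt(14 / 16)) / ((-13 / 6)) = -57 *sqrt(14) / 26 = -8.20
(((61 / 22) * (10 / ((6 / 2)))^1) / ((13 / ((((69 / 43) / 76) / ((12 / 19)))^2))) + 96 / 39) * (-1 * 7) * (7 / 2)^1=-24500617841 / 406129152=-60.33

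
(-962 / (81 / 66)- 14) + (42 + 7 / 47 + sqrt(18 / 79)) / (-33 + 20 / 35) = -799.17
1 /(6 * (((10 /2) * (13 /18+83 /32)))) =48 /4775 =0.01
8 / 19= 0.42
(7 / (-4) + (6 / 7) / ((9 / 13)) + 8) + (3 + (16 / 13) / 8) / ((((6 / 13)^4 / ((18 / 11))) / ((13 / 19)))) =8985773 / 105336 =85.31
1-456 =-455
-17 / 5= -3.40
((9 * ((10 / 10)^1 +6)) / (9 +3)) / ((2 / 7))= 147 / 8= 18.38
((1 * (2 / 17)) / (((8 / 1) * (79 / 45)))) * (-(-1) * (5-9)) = -45 / 1343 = -0.03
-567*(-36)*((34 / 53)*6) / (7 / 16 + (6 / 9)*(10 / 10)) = 199874304 / 2809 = 71154.97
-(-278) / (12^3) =139 / 864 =0.16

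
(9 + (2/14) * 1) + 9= 127/7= 18.14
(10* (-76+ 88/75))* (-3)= 11224/5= 2244.80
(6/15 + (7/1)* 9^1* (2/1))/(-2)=-316/5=-63.20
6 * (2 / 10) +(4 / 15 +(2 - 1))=37 / 15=2.47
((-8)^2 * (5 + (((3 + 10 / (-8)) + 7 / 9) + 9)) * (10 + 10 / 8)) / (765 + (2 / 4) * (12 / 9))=35700 / 2297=15.54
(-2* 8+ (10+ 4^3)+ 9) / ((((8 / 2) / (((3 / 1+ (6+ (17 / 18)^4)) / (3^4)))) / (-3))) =-68896435 / 11337408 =-6.08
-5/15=-1/3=-0.33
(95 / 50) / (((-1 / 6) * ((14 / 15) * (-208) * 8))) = 171 / 23296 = 0.01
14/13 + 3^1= 53/13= 4.08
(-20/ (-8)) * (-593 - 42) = -3175/ 2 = -1587.50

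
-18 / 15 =-6 / 5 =-1.20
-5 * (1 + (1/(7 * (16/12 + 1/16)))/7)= -16655/3283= -5.07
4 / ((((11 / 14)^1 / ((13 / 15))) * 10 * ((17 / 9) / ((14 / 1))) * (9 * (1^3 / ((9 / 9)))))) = 5096 / 14025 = 0.36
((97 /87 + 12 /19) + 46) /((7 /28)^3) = 5051200 /1653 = 3055.78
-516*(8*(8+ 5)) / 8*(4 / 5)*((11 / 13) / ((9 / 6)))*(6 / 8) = -11352 / 5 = -2270.40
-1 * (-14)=14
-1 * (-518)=518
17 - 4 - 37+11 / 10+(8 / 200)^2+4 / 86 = -1228289 / 53750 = -22.85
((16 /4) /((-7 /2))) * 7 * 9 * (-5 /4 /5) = 18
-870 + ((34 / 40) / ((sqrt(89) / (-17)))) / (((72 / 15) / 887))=-870 -256343 *sqrt(89) / 8544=-1153.04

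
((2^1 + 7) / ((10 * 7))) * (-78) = -351 / 35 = -10.03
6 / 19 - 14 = -260 / 19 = -13.68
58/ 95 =0.61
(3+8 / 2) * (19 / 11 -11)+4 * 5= -494 / 11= -44.91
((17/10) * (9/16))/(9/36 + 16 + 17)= 153/5320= 0.03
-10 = -10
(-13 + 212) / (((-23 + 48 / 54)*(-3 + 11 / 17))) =153 / 40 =3.82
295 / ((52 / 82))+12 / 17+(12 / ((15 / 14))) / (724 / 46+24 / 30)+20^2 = 364258025 / 420342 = 866.58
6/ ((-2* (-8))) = 3/ 8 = 0.38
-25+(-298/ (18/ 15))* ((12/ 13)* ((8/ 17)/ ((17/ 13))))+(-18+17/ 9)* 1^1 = -123.60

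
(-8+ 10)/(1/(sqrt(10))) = 2 * sqrt(10) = 6.32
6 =6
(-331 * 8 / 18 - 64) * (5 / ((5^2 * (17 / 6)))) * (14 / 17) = -10640 / 867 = -12.27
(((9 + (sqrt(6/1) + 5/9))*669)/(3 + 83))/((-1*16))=-223/48 -669*sqrt(6)/1376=-5.84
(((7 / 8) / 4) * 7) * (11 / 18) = 539 / 576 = 0.94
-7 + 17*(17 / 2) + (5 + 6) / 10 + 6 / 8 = 2787 / 20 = 139.35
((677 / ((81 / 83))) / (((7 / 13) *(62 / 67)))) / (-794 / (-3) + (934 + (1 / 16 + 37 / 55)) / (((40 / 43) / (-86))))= -430692776800 / 26651447024391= -0.02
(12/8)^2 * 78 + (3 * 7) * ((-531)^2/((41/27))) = 319758165/82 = 3899489.82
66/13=5.08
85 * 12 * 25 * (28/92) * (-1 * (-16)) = 2856000/23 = 124173.91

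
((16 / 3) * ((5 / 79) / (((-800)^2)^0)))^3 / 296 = 64000 / 492545961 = 0.00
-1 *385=-385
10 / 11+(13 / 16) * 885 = 719.97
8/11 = 0.73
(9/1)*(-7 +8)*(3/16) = 27/16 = 1.69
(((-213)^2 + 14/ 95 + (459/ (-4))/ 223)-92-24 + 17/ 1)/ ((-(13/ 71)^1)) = -247241.84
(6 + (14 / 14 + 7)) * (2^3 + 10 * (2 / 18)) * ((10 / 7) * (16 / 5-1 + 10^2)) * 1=167608 / 9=18623.11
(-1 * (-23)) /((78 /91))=161 /6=26.83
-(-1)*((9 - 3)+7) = 13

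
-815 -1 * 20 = -835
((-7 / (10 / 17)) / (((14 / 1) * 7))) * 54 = -459 / 70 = -6.56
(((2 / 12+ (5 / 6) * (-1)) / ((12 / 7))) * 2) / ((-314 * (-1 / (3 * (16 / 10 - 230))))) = 3997 / 2355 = 1.70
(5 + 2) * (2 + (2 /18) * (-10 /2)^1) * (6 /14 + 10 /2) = 494 /9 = 54.89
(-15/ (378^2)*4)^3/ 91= -0.00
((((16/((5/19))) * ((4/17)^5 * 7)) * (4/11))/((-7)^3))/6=-622592/11479543845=-0.00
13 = 13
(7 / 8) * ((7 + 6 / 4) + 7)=217 / 16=13.56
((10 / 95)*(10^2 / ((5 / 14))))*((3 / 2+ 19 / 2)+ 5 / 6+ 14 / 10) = 22232 / 57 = 390.04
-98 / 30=-49 / 15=-3.27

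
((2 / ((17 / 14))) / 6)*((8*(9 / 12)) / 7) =4 / 17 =0.24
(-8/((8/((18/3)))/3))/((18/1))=-1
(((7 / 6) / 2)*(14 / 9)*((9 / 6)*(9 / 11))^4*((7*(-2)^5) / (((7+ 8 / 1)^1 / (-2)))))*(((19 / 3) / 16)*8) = 14252679 / 73205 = 194.70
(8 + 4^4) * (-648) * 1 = -171072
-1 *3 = -3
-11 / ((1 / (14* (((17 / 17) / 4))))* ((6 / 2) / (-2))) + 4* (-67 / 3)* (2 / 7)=1 / 7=0.14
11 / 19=0.58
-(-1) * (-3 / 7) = -3 / 7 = -0.43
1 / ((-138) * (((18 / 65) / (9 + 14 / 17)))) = -10855 / 42228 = -0.26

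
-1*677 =-677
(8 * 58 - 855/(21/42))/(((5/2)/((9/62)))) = -11214/155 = -72.35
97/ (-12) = -97/ 12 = -8.08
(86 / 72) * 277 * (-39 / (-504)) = 25.60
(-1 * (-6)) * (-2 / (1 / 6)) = -72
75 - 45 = 30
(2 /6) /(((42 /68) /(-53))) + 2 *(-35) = -6212 /63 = -98.60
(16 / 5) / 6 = 8 / 15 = 0.53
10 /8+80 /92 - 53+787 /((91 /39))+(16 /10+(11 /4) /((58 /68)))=291.23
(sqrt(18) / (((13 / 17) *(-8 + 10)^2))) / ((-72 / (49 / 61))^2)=40817 *sqrt(2) / 334354176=0.00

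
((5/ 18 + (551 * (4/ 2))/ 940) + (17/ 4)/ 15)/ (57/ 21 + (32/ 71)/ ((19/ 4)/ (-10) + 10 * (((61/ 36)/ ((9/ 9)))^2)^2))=501669958005181/ 787119978346668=0.64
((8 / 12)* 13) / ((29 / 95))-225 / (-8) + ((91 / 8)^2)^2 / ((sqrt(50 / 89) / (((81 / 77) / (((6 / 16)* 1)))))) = 39335 / 696 + 264503421* sqrt(178) / 56320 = 62714.82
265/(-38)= -265/38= -6.97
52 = 52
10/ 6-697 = -2086/ 3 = -695.33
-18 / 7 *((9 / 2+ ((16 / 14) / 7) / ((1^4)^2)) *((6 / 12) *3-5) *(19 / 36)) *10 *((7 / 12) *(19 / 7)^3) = 297783485 / 115248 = 2583.85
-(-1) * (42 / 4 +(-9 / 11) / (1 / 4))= 159 / 22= 7.23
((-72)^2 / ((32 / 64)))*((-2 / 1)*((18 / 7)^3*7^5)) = -5925685248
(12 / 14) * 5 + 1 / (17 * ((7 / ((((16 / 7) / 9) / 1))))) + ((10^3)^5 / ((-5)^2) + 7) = 299880000000084625 / 7497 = 40000000000011.29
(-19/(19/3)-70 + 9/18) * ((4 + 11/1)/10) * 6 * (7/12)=-3045/8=-380.62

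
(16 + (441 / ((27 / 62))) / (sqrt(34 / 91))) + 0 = 16 + 1519 * sqrt(3094) / 51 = 1672.71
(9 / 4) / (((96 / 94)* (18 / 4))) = 47 / 96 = 0.49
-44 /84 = -11 /21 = -0.52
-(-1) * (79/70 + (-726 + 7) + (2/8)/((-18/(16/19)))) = -8593061/11970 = -717.88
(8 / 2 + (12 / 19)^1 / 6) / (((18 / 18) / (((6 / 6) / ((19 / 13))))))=1014 / 361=2.81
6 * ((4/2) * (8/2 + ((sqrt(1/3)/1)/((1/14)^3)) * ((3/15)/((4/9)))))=48 + 24696 * sqrt(3)/5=8602.95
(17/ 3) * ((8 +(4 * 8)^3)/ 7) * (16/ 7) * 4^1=35660288/ 147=242586.99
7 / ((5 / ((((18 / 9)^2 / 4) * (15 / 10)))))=2.10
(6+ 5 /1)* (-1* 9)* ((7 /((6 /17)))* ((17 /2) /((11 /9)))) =-54621 /4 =-13655.25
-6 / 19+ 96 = 1818 / 19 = 95.68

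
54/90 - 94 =-467/5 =-93.40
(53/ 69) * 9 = 159/ 23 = 6.91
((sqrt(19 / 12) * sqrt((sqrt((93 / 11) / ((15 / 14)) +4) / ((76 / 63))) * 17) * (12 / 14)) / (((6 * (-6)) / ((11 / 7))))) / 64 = -sqrt(119) * 165^(3 / 4) * 218^(1 / 4) / 376320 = -0.01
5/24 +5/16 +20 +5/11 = 11075/528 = 20.98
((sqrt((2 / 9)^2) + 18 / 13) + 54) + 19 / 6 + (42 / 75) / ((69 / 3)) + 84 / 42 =8180351 / 134550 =60.80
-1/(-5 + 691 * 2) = -1/1377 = -0.00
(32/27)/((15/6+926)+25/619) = 39616/31037391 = 0.00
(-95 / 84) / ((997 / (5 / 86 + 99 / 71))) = -120365 / 73052184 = -0.00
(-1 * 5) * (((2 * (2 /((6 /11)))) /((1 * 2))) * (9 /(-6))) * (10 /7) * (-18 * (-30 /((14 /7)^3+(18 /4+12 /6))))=297000 /203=1463.05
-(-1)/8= 1/8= 0.12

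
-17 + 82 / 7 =-37 / 7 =-5.29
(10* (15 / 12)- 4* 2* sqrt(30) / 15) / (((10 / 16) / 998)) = 19960- 63872* sqrt(30) / 75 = 15295.45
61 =61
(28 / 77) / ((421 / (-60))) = -240 / 4631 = -0.05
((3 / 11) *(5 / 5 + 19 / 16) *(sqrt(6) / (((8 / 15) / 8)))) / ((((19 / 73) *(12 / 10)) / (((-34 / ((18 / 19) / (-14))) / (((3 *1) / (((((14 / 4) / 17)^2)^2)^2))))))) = 2577586647125 *sqrt(6) / 166393973256192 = 0.04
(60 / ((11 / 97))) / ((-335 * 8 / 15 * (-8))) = 4365 / 11792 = 0.37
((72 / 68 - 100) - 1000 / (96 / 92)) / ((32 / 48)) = -53921 / 34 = -1585.91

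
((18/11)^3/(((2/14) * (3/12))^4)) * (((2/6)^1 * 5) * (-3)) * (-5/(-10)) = -8961684480/1331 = -6733046.19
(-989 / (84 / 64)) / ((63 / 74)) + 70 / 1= -1078366 / 1323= -815.09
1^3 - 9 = -8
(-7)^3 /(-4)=343 /4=85.75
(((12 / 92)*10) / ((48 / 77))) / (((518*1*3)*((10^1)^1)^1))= 11 / 81696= 0.00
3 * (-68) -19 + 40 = -183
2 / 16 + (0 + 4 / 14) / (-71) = 481 / 3976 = 0.12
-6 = -6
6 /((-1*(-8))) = 3 /4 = 0.75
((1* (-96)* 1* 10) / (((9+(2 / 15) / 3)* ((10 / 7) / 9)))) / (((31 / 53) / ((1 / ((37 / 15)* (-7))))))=30909600 / 466829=66.21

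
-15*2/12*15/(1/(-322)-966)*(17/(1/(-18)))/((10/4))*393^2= -228272533020/311053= -733870.22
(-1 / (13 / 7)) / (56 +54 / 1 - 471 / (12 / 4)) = 7 / 611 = 0.01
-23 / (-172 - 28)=23 / 200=0.12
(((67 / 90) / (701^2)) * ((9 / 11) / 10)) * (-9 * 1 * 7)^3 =-16753149 / 540541100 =-0.03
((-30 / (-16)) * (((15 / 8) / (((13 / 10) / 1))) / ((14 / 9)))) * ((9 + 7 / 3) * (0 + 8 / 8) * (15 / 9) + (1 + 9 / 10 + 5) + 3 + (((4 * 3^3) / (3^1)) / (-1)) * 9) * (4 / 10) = -1195605 / 5824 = -205.29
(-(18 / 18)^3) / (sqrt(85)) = -sqrt(85) / 85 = -0.11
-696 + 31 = -665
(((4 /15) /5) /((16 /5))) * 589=589 /60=9.82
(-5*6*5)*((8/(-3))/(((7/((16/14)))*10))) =320/49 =6.53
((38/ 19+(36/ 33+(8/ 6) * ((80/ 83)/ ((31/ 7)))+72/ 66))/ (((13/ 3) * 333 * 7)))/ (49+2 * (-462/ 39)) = 379714/ 21705542397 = 0.00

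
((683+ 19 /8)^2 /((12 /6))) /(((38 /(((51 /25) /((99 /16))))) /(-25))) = -511075913 /10032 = -50944.57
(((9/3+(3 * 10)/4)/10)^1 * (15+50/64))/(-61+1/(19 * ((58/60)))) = -1168671/4298368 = -0.27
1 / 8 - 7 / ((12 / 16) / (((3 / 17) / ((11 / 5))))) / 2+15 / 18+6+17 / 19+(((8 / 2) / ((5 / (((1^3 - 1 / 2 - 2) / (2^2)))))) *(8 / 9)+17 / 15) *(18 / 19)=3538699 / 426360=8.30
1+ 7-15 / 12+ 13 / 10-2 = 6.05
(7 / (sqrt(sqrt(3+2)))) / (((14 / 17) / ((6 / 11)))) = 51 * 5^(3 / 4) / 55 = 3.10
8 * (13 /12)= 26 /3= 8.67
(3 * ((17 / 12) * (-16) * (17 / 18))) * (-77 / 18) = 22253 / 81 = 274.73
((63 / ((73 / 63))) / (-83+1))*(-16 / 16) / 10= 3969 / 59860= 0.07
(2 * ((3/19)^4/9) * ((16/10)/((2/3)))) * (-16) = -3456/651605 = -0.01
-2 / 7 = -0.29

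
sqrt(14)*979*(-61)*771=-46043349*sqrt(14)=-172278436.90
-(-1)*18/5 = 18/5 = 3.60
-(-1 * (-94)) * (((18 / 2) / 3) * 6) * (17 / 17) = -1692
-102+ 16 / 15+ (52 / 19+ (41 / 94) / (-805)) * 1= -423542461 / 4313190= -98.20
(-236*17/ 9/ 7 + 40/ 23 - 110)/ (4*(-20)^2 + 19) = -249146/ 2345931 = -0.11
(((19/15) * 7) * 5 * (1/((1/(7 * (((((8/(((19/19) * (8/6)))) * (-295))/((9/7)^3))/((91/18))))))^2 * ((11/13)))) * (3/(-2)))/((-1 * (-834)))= -5446831047700/43470999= -125298.04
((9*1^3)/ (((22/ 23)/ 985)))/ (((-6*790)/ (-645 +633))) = 40779/ 1738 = 23.46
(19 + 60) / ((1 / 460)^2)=16716400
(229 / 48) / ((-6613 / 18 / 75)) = -51525 / 52904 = -0.97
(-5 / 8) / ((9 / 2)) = -0.14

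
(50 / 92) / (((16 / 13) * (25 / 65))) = 845 / 736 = 1.15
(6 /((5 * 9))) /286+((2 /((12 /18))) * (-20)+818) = 1625911 /2145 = 758.00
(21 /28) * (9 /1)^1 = 27 /4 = 6.75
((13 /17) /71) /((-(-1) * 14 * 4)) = 13 /67592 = 0.00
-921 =-921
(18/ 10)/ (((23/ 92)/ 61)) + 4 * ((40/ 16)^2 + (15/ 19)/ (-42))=464.12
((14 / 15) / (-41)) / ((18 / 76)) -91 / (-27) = 6041 / 1845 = 3.27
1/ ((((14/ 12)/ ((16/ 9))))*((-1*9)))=-32/ 189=-0.17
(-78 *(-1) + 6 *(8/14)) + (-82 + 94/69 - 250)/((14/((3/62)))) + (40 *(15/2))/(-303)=79944513/1008182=79.30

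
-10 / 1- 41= -51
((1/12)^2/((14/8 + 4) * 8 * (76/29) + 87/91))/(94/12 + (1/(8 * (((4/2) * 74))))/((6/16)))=13949/1912410276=0.00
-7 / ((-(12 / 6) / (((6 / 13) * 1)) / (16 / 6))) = 56 / 13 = 4.31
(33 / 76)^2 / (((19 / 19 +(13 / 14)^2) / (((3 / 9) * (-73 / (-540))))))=5929 / 1299600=0.00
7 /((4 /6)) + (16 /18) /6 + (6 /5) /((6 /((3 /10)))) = 7228 /675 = 10.71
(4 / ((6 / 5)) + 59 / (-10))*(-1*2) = 77 / 15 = 5.13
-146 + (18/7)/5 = -5092/35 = -145.49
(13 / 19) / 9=13 / 171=0.08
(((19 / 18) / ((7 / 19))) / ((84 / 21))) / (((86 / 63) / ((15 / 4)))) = 5415 / 2752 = 1.97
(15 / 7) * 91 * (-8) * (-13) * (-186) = -3772080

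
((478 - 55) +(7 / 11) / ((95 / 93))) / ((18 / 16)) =1180496 / 3135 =376.55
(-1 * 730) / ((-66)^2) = -365 / 2178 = -0.17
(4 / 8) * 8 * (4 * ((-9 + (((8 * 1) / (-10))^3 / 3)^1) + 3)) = -37024 / 375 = -98.73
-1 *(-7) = 7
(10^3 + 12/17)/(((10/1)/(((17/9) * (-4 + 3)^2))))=8506/45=189.02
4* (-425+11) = -1656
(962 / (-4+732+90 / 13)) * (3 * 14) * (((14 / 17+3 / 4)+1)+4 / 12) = 25956203 / 162418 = 159.81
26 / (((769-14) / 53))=1378 / 755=1.83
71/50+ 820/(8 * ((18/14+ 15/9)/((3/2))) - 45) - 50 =-7059647/92150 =-76.61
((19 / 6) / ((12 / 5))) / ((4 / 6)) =95 / 48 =1.98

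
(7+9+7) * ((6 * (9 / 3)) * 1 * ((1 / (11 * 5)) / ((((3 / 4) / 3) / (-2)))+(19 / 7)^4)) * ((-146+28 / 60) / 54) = -358916375423 / 5942475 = -60398.47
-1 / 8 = -0.12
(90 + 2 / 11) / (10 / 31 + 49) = 30752 / 16819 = 1.83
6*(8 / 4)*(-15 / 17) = -180 / 17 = -10.59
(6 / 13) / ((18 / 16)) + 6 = 250 / 39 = 6.41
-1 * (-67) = 67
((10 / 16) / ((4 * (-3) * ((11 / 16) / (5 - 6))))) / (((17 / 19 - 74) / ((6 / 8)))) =-95 / 122232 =-0.00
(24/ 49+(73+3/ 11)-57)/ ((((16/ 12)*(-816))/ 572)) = -8.81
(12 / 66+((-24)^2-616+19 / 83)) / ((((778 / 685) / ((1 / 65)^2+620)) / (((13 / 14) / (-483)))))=864761021291 / 20813620828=41.55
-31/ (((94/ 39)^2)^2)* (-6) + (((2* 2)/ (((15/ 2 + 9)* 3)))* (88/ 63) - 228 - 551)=-17118079065421/ 22134233016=-773.38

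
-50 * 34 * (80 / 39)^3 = -870400000 / 59319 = -14673.21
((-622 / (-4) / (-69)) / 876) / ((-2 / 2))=311 / 120888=0.00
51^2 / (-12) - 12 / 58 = -216.96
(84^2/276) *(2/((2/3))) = 1764/23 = 76.70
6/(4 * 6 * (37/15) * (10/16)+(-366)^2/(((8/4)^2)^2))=24/33637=0.00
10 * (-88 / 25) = -176 / 5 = -35.20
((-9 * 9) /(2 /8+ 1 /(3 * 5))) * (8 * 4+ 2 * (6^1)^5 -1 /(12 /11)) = -75733785 /19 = -3985988.68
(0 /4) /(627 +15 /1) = 0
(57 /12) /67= 19 /268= 0.07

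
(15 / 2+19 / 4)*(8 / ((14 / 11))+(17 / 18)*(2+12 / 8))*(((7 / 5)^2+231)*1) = 6158516 / 225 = 27371.18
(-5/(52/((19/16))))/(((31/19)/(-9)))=16245/25792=0.63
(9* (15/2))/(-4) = -135/8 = -16.88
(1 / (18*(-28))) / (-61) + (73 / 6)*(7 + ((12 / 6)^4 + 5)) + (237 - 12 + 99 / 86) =749328679 / 1321992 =566.82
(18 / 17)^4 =104976 / 83521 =1.26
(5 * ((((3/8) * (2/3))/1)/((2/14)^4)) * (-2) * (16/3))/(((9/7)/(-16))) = 10756480/27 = 398388.15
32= 32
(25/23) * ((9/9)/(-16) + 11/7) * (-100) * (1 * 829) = -87563125/644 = -135967.59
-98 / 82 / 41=-49 / 1681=-0.03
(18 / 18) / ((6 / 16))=8 / 3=2.67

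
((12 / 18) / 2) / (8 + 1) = 1 / 27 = 0.04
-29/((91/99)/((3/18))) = -957/182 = -5.26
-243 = -243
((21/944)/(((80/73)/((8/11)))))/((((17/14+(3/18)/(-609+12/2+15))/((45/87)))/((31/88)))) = 62872929/28374840736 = 0.00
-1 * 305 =-305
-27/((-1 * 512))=27/512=0.05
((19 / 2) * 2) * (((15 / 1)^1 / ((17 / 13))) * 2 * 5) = 37050 / 17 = 2179.41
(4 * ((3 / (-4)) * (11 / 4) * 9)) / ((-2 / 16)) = 594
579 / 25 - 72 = -1221 / 25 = -48.84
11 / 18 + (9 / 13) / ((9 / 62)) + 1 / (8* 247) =7361 / 1368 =5.38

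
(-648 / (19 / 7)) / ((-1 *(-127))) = -4536 / 2413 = -1.88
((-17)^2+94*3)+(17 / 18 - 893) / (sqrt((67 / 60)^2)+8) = 776441 / 1641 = 473.15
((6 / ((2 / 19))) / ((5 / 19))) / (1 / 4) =4332 / 5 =866.40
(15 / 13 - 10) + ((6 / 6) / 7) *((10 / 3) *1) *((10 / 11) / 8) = -52805 / 6006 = -8.79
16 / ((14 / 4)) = 32 / 7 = 4.57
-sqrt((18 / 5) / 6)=-0.77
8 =8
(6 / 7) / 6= 1 / 7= 0.14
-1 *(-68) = 68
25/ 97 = 0.26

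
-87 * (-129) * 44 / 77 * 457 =20515644 / 7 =2930806.29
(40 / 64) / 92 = 5 / 736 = 0.01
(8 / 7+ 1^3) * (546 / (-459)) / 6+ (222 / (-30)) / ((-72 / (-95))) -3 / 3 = -4565 / 408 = -11.19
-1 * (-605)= 605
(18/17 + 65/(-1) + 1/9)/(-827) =9766/126531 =0.08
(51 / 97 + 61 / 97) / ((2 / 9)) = 504 / 97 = 5.20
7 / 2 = 3.50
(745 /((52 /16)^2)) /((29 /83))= 989360 /4901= 201.87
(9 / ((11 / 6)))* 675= 36450 / 11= 3313.64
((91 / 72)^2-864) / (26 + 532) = -4470695 / 2892672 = -1.55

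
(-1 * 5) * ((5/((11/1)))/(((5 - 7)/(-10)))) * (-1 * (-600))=-75000/11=-6818.18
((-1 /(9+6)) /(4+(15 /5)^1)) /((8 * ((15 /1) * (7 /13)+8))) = -13 /175560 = -0.00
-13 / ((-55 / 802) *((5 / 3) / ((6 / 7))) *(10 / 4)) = 375336 / 9625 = 39.00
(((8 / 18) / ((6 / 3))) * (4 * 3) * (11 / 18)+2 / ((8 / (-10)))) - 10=-10.87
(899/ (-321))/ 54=-899/ 17334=-0.05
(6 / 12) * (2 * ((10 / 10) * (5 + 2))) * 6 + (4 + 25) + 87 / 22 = 1649 / 22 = 74.95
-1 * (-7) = 7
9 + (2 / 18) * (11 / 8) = 659 / 72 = 9.15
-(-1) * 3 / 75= 1 / 25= 0.04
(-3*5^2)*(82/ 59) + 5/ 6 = -36605/ 354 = -103.40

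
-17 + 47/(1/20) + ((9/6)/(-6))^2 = 14769/16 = 923.06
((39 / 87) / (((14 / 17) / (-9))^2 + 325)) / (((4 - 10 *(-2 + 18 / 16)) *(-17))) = -1404 / 220635509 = -0.00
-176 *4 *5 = -3520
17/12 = 1.42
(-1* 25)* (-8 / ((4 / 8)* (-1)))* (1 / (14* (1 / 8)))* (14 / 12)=-800 / 3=-266.67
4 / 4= 1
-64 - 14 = -78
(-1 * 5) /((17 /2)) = -10 /17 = -0.59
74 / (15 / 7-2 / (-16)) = 4144 / 127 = 32.63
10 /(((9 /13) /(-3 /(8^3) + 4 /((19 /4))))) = 528775 /43776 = 12.08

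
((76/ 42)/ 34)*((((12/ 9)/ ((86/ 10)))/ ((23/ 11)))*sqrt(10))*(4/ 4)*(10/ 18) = 20900*sqrt(10)/ 9532971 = 0.01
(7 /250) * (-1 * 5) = -7 /50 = -0.14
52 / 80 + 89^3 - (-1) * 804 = 14115473 / 20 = 705773.65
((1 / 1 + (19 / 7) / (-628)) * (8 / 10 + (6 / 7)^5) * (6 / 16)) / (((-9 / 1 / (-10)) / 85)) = 3289745905 / 73883572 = 44.53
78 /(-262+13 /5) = -390 /1297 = -0.30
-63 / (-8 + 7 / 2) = 14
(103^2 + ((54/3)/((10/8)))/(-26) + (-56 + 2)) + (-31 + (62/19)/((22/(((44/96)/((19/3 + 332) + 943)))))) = 12892484417/1225120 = 10523.45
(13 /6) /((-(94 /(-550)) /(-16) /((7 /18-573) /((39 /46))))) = 521534200 /3807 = 136993.49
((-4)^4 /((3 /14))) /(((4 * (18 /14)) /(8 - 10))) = -12544 /27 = -464.59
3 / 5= 0.60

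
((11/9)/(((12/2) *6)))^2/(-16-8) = -121/2519424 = -0.00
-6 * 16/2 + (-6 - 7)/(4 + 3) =-349/7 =-49.86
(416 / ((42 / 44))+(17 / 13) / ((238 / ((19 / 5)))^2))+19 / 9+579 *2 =1595.92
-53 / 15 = -3.53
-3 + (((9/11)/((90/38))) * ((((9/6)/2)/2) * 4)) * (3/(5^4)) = -206079/68750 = -3.00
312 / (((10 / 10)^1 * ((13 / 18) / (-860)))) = -371520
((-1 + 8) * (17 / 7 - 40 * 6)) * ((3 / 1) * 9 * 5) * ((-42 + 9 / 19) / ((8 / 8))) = 177134445 / 19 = 9322865.53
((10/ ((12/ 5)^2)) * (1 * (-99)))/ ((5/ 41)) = -11275/ 8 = -1409.38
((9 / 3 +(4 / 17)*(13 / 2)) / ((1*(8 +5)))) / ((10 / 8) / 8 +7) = 2464 / 50609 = 0.05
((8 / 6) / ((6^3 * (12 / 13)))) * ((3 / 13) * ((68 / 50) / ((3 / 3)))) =17 / 8100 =0.00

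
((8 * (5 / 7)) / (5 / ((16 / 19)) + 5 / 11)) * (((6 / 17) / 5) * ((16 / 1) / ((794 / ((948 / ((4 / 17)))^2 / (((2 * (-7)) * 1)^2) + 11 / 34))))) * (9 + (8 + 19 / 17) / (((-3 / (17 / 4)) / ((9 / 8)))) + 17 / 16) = -55562764400 / 118060257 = -470.63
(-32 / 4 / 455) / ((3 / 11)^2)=-0.24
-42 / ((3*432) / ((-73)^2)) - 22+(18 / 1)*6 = -18727 / 216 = -86.70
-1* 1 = -1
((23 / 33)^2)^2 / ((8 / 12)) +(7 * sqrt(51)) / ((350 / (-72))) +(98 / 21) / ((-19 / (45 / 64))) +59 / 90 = -9.45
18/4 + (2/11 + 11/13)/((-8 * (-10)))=51627/11440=4.51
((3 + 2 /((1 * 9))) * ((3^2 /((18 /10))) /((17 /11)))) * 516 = 274340 /51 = 5379.22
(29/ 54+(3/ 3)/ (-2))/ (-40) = -1/ 1080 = -0.00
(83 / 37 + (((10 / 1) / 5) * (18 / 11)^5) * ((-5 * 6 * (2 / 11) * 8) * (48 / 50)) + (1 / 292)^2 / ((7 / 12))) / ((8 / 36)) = -431649013288123809 / 97805119174840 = -4413.36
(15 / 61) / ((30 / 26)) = 13 / 61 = 0.21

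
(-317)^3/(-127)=250826.87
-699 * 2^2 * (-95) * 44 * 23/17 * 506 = 136016564640/17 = 8000974390.59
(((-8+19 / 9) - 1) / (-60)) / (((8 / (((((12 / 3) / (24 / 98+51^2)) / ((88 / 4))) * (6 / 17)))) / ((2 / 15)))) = 1519 / 32177529450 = 0.00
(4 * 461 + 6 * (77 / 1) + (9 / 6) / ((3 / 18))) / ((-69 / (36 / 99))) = -9260 / 759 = -12.20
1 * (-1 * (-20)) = 20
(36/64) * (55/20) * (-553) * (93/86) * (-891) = 4536500661/5504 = 824218.87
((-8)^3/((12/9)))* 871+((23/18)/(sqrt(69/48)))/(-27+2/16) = -334464 - 16* sqrt(23)/1935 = -334464.04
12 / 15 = 4 / 5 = 0.80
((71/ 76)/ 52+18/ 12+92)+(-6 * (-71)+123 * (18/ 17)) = 43653023/ 67184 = 649.75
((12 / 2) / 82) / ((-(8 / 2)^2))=-3 / 656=-0.00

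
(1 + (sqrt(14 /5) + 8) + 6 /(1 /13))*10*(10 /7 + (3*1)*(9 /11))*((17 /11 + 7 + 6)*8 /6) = 382720*sqrt(70) /2541 + 55494400 /847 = 66778.93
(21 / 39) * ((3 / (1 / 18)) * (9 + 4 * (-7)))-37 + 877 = 287.54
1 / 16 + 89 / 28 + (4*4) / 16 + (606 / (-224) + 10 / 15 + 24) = 2201 / 84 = 26.20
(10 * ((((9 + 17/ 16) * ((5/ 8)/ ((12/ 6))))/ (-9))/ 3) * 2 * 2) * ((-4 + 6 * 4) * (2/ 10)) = -4025/ 216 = -18.63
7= 7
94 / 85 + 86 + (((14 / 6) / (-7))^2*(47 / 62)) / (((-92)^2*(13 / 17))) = 454589793739 / 5218817760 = 87.11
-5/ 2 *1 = -5/ 2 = -2.50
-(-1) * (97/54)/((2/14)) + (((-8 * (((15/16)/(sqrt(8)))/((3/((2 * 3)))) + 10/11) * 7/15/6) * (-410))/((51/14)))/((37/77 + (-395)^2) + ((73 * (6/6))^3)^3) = 773465 * sqrt(2)/1387132326023884838478 + 52325713853900993684969/4161396978071654515434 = 12.57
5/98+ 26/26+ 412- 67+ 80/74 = 1258701/3626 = 347.13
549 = 549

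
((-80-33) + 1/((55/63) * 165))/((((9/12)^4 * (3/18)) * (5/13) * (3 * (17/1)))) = -2275047424/20827125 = -109.23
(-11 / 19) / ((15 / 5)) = -11 / 57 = -0.19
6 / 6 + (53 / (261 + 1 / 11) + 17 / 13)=93739 / 37336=2.51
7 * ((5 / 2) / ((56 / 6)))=15 / 8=1.88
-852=-852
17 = 17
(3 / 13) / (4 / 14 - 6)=-21 / 520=-0.04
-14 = -14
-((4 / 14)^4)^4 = -65536 / 33232930569601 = -0.00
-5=-5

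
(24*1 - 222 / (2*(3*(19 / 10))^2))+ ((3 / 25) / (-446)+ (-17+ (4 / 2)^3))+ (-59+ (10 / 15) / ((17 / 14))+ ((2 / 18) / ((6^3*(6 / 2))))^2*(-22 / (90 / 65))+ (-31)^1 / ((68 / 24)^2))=-50.73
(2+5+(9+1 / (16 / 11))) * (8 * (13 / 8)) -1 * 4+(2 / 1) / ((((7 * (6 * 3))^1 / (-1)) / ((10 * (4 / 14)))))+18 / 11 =16650845 / 77616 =214.53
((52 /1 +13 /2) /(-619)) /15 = -39 /6190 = -0.01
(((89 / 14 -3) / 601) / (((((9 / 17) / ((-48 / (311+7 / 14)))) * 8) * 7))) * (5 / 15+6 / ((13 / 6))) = -193358 / 2146567059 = -0.00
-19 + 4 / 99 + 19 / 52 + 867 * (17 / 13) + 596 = 8809129 / 5148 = 1711.18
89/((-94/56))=-2492/47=-53.02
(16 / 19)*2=32 / 19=1.68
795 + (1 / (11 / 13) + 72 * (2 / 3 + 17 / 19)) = 189898 / 209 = 908.60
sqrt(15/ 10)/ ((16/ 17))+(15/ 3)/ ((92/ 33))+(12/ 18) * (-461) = -84329/ 276+17 * sqrt(6)/ 32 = -304.24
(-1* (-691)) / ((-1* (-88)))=691 / 88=7.85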